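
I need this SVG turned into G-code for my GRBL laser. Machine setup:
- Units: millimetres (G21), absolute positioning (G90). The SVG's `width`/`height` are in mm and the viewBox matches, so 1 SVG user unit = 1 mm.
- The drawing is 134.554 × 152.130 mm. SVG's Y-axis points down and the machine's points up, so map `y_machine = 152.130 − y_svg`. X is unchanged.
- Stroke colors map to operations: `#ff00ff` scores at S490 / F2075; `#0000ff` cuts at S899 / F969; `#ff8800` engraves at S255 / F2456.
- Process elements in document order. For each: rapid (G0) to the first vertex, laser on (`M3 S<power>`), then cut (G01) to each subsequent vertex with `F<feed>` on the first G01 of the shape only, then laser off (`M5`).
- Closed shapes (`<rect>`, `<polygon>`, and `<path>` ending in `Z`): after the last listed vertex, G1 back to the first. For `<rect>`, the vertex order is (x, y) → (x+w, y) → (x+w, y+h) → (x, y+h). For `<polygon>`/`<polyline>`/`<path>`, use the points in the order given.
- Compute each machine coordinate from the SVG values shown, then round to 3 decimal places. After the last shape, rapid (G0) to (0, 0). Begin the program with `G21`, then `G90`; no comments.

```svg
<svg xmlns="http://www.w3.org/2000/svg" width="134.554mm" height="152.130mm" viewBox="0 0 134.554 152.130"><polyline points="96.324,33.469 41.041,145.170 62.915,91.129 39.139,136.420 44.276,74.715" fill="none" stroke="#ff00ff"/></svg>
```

Since the viewBox matches the mm dimensions, user units are millimetres directly. The only transform is the Y-flip y_m = 152.130 − y_svg.

Shape 1 is a open polyline drawn with `<polyline>`. Its stroke #ff00ff means score at S490, F2075. After flipping Y the toolpath is (96.324,118.661) → (41.041,6.960) → (62.915,61.001) → (39.139,15.710) → (44.276,77.415).

G21
G90
G0 X96.324 Y118.661
M3 S490
G01 X41.041 Y6.960 F2075
G01 X62.915 Y61.001
G01 X39.139 Y15.710
G01 X44.276 Y77.415
M5
G0 X0.000 Y0.000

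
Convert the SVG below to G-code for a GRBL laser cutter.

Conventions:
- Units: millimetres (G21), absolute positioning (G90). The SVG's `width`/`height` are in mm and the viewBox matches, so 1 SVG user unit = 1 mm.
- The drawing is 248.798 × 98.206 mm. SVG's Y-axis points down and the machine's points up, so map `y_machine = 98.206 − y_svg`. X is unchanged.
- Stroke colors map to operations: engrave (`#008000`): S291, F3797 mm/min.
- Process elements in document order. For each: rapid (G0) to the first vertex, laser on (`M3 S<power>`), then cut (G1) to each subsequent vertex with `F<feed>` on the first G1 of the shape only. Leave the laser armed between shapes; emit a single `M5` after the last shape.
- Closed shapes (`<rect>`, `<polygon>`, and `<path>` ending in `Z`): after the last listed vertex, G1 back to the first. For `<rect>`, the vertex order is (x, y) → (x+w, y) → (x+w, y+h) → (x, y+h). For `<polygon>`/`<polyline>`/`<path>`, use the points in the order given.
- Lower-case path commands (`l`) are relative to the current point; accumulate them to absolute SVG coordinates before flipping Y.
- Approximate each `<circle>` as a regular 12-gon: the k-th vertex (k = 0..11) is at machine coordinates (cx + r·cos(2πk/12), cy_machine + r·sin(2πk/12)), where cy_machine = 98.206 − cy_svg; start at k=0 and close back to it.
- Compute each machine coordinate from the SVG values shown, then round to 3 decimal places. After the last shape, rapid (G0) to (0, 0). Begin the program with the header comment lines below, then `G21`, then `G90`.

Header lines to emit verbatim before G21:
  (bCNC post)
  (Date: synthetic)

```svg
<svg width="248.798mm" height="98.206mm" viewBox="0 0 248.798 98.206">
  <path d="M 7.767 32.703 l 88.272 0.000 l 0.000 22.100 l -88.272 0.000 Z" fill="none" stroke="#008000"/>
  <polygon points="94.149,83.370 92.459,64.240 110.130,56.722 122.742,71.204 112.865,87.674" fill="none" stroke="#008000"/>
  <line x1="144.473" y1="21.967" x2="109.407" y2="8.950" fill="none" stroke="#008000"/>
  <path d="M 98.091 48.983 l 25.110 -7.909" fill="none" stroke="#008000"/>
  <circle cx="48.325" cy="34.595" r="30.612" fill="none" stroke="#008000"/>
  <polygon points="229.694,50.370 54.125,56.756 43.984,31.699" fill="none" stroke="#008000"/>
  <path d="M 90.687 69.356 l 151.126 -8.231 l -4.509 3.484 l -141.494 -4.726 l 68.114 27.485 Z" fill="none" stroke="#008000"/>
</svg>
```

(bCNC post)
(Date: synthetic)
G21
G90
G0 X7.767 Y65.503
M3 S291
G1 X96.039 Y65.503 F3797
G1 X96.039 Y43.403
G1 X7.767 Y43.403
G1 X7.767 Y65.503
G0 X94.149 Y14.836
M3 S291
G1 X92.459 Y33.966 F3797
G1 X110.130 Y41.484
G1 X122.742 Y27.002
G1 X112.865 Y10.532
G1 X94.149 Y14.836
G0 X144.473 Y76.239
M3 S291
G1 X109.407 Y89.256 F3797
G0 X98.091 Y49.223
M3 S291
G1 X123.201 Y57.132 F3797
G0 X78.937 Y63.611
M3 S291
G1 X74.836 Y78.917 F3797
G1 X63.631 Y90.122
G1 X48.325 Y94.223
G1 X33.019 Y90.122
G1 X21.814 Y78.917
G1 X17.713 Y63.611
G1 X21.814 Y48.305
G1 X33.019 Y37.100
G1 X48.325 Y32.999
G1 X63.631 Y37.100
G1 X74.836 Y48.305
G1 X78.937 Y63.611
G0 X229.694 Y47.836
M3 S291
G1 X54.125 Y41.450 F3797
G1 X43.984 Y66.507
G1 X229.694 Y47.836
G0 X90.687 Y28.850
M3 S291
G1 X241.813 Y37.081 F3797
G1 X237.304 Y33.597
G1 X95.810 Y38.323
G1 X163.924 Y10.838
G1 X90.687 Y28.850
M5
G0 X0.000 Y0.000

viewBox `0 0 248.798 98.206` with mm width/height → 1 unit = 1 mm. Flip: y_m = 98.206 − y_svg.

**Shape 1** — `<path>` rectangle, stroke `#008000` → engrave (S291, F3797). Machine vertices: (7.767,65.503) → (96.039,65.503) → (96.039,43.403) → (7.767,43.403) → (7.767,65.503). Closed: final G1 returns to the first vertex.

**Shape 2** — `<polygon>` regular polygon, stroke `#008000` → engrave (S291, F3797). Machine vertices: (94.149,14.836) → (92.459,33.966) → (110.130,41.484) → (122.742,27.002) → (112.865,10.532) → (94.149,14.836). Closed: final G1 returns to the first vertex.

**Shape 3** — `<line>` line segment, stroke `#008000` → engrave (S291, F3797). Machine vertices: (144.473,76.239) → (109.407,89.256). Open path.

**Shape 4** — `<path>` line segment, stroke `#008000` → engrave (S291, F3797). Machine vertices: (98.091,49.223) → (123.201,57.132). Open path.

**Shape 5** — `<circle>` circle, stroke `#008000` → engrave (S291, F3797). Machine vertices: (78.937,63.611) → (74.836,78.917) → (63.631,90.122) → (48.325,94.223) → (33.019,90.122) → (21.814,78.917) → (17.713,63.611) → (21.814,48.305) → (33.019,37.100) → (48.325,32.999) → (63.631,37.100) → (74.836,48.305) → (78.937,63.611). Closed: final G1 returns to the first vertex.

**Shape 6** — `<polygon>` closed polygon, stroke `#008000` → engrave (S291, F3797). Machine vertices: (229.694,47.836) → (54.125,41.450) → (43.984,66.507) → (229.694,47.836). Closed: final G1 returns to the first vertex.

**Shape 7** — `<path>` closed polygon, stroke `#008000` → engrave (S291, F3797). Machine vertices: (90.687,28.850) → (241.813,37.081) → (237.304,33.597) → (95.810,38.323) → (163.924,10.838) → (90.687,28.850). Closed: final G1 returns to the first vertex.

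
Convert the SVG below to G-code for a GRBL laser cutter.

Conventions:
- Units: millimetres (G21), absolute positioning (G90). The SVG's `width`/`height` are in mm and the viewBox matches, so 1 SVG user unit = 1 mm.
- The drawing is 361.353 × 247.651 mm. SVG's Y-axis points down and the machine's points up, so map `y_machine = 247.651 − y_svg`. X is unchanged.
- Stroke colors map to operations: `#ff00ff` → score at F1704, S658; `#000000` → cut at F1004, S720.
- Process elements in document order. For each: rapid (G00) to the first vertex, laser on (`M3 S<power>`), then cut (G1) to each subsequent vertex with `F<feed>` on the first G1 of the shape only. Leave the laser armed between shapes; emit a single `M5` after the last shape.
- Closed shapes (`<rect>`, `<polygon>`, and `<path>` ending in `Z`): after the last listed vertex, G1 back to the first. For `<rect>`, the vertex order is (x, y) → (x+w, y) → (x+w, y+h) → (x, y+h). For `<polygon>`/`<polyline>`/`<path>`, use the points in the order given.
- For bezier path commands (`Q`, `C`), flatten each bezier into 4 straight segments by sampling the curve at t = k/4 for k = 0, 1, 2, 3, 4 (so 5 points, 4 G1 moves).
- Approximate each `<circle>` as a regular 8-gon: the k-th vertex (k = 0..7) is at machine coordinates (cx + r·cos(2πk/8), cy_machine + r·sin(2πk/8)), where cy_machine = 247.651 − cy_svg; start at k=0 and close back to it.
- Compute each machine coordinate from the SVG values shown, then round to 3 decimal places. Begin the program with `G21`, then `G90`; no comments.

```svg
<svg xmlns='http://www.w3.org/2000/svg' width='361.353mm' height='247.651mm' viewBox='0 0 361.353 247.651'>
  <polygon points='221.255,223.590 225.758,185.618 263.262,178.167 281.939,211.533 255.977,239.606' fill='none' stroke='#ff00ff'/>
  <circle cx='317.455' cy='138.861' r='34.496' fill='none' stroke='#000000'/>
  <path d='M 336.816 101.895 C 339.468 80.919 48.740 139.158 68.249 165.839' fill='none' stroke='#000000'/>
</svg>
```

G21
G90
G00 X221.255 Y24.061
M3 S658
G1 X225.758 Y62.033 F1704
G1 X263.262 Y69.484
G1 X281.939 Y36.118
G1 X255.977 Y8.045
G1 X221.255 Y24.061
G00 X351.951 Y108.790
M3 S720
G1 X341.847 Y133.182 F1004
G1 X317.455 Y143.286
G1 X293.063 Y133.182
G1 X282.959 Y108.790
G1 X293.063 Y84.398
G1 X317.455 Y74.294
G1 X341.847 Y84.398
G1 X351.951 Y108.790
G00 X336.816 Y145.756
M3 S720
G1 X293.228 Y148.366 F1004
G1 X196.211 Y131.655
G1 X102.355 Y106.009
G1 X68.249 Y81.812
M5

1 u = 1 mm; y_m = 247.651 − y.

[1] `<polygon>` regular polygon, #ff00ff→score S658 F1704: (221.255,24.061) → (225.758,62.033) → (263.262,69.484) → (281.939,36.118) → (255.977,8.045) → (221.255,24.061) (closed)

[2] `<circle>` circle, #000000→cut S720 F1004: (351.951,108.790) → (341.847,133.182) → (317.455,143.286) → (293.063,133.182) → (282.959,108.790) → (293.063,84.398) → (317.455,74.294) → (341.847,84.398) → (351.951,108.790) (closed)

[3] `<path>` cubic bezier, #000000→cut S720 F1004: (336.816,145.756) → (293.228,148.366) → (196.211,131.655) → (102.355,106.009) → (68.249,81.812)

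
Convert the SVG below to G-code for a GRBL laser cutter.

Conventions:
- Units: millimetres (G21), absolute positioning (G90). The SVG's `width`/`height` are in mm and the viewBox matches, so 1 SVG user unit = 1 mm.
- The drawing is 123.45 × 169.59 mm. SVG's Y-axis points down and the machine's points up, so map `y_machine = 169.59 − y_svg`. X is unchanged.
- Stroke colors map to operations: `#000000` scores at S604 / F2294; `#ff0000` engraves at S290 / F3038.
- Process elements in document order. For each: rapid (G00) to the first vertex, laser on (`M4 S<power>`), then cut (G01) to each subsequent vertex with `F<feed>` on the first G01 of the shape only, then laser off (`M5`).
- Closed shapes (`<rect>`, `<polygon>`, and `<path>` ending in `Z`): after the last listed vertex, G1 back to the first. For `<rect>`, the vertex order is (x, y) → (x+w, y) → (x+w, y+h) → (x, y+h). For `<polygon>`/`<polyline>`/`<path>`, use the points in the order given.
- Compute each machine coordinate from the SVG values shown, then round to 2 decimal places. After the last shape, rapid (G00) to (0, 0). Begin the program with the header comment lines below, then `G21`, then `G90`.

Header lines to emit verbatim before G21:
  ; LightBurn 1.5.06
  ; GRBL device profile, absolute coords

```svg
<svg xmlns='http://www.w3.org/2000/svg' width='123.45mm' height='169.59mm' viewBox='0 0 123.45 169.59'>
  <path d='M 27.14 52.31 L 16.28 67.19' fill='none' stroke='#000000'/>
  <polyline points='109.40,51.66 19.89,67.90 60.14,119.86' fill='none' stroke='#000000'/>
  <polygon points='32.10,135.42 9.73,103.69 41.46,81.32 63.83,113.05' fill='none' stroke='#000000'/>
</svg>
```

; LightBurn 1.5.06
; GRBL device profile, absolute coords
G21
G90
G00 X27.14 Y117.28
M4 S604
G01 X16.28 Y102.40 F2294
M5
G00 X109.40 Y117.93
M4 S604
G01 X19.89 Y101.69 F2294
G01 X60.14 Y49.73
M5
G00 X32.10 Y34.17
M4 S604
G01 X9.73 Y65.90 F2294
G01 X41.46 Y88.27
G01 X63.83 Y56.54
G01 X32.10 Y34.17
M5
G00 X0.00 Y0.00

viewBox `0 0 123.45 169.59` with mm width/height → 1 unit = 1 mm. Flip: y_m = 169.59 − y_svg.

**Shape 1** — `<path>` line segment, stroke `#000000` → score (S604, F2294). Machine vertices: (27.14,117.28) → (16.28,102.40). Open path.

**Shape 2** — `<polyline>` open polyline, stroke `#000000` → score (S604, F2294). Machine vertices: (109.40,117.93) → (19.89,101.69) → (60.14,49.73). Open path.

**Shape 3** — `<polygon>` regular polygon, stroke `#000000` → score (S604, F2294). Machine vertices: (32.10,34.17) → (9.73,65.90) → (41.46,88.27) → (63.83,56.54) → (32.10,34.17). Closed: final G1 returns to the first vertex.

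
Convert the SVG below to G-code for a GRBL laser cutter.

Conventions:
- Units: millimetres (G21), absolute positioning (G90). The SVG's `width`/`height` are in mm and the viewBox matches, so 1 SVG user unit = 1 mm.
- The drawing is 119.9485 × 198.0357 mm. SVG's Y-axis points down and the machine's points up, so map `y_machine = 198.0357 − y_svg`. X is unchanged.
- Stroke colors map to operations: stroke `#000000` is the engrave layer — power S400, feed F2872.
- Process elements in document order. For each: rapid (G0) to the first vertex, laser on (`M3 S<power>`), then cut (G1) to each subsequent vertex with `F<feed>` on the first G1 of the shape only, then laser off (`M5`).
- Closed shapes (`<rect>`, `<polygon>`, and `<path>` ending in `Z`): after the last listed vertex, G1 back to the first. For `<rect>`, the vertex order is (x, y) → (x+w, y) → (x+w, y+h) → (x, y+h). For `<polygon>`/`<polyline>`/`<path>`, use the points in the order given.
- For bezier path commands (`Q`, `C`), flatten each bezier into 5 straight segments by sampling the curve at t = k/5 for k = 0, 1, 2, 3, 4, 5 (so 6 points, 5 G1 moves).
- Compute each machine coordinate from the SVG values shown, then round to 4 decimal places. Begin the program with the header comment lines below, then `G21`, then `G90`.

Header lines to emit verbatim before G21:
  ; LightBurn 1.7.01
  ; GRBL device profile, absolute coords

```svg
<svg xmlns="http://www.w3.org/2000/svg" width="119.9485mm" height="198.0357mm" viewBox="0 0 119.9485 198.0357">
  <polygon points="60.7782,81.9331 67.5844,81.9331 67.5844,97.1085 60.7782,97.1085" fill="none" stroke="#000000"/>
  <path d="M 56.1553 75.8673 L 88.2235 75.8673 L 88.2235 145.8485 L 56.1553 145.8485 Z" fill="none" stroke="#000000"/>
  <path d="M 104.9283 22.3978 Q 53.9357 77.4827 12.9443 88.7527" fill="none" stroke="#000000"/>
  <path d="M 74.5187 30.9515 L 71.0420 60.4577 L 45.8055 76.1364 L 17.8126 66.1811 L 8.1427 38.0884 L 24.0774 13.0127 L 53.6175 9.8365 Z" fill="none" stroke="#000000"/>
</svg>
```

Since the viewBox matches the mm dimensions, user units are millimetres directly. The only transform is the Y-flip y_m = 198.0357 − y_svg.

Shape 1 is a rectangle drawn with `<polygon>`. Its stroke #000000 means engrave at S400, F2872. After flipping Y the toolpath is (60.7782,116.1026) → (67.5844,116.1026) → (67.5844,100.9272) → (60.7782,100.9272) → (60.7782,116.1026), returning to the start.

Shape 2 is a rectangle drawn with `<path>`. Its stroke #000000 means engrave at S400, F2872. After flipping Y the toolpath is (56.1553,122.1684) → (88.2235,122.1684) → (88.2235,52.1872) → (56.1553,52.1872) → (56.1553,122.1684), returning to the start.

Shape 3 is a quadratic bezier drawn with `<path>`. Its stroke #000000 means engrave at S400, F2872. After flipping Y the toolpath is (104.9283,175.6379) → (84.9313,155.3565) → (65.7344,138.5804) → (47.3376,125.3094) → (29.7409,115.5436) → (12.9443,109.2830).

Shape 4 is a regular polygon drawn with `<path>`. Its stroke #000000 means engrave at S400, F2872. After flipping Y the toolpath is (74.5187,167.0842) → (71.0420,137.5780) → (45.8055,121.8993) → (17.8126,131.8546) → (8.1427,159.9473) → (24.0774,185.0230) → (53.6175,188.1992) → (74.5187,167.0842), returning to the start.

; LightBurn 1.7.01
; GRBL device profile, absolute coords
G21
G90
G0 X60.7782 Y116.1026
M3 S400
G1 X67.5844 Y116.1026 F2872
G1 X67.5844 Y100.9272
G1 X60.7782 Y100.9272
G1 X60.7782 Y116.1026
M5
G0 X56.1553 Y122.1684
M3 S400
G1 X88.2235 Y122.1684 F2872
G1 X88.2235 Y52.1872
G1 X56.1553 Y52.1872
G1 X56.1553 Y122.1684
M5
G0 X104.9283 Y175.6379
M3 S400
G1 X84.9313 Y155.3565 F2872
G1 X65.7344 Y138.5804
G1 X47.3376 Y125.3094
G1 X29.7409 Y115.5436
G1 X12.9443 Y109.2830
M5
G0 X74.5187 Y167.0842
M3 S400
G1 X71.0420 Y137.5780 F2872
G1 X45.8055 Y121.8993
G1 X17.8126 Y131.8546
G1 X8.1427 Y159.9473
G1 X24.0774 Y185.0230
G1 X53.6175 Y188.1992
G1 X74.5187 Y167.0842
M5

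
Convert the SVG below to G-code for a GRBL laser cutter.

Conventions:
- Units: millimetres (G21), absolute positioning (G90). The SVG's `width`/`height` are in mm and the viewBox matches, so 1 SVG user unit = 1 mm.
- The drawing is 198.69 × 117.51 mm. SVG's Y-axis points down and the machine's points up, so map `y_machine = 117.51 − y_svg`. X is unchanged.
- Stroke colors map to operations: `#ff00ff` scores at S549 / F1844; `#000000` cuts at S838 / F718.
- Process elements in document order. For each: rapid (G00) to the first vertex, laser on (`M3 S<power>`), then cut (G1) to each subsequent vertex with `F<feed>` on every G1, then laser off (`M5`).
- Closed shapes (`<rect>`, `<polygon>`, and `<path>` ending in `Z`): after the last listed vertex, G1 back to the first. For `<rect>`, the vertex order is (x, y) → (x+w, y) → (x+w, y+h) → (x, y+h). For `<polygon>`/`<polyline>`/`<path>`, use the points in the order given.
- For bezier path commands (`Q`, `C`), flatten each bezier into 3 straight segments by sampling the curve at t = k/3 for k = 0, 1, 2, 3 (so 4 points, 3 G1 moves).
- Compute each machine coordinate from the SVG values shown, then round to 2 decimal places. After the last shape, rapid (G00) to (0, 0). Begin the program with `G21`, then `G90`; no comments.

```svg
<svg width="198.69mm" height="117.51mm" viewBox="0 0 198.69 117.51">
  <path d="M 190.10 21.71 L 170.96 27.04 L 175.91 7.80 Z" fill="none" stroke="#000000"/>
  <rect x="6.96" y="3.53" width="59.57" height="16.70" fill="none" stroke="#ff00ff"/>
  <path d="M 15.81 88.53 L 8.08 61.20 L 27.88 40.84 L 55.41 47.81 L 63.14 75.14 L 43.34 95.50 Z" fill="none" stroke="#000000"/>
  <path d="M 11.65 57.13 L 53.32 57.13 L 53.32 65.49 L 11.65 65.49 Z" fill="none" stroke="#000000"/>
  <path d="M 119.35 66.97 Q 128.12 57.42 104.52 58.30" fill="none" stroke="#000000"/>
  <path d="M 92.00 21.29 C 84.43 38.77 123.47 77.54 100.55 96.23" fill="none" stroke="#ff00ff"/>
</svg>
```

G21
G90
G00 X190.10 Y95.80
M3 S838
G1 X170.96 Y90.47 F718
G1 X175.91 Y109.71 F718
G1 X190.10 Y95.80 F718
M5
G00 X6.96 Y113.98
M3 S549
G1 X66.53 Y113.98 F1844
G1 X66.53 Y97.28 F1844
G1 X6.96 Y97.28 F1844
G1 X6.96 Y113.98 F1844
M5
G00 X15.81 Y28.98
M3 S838
G1 X8.08 Y56.31 F718
G1 X27.88 Y76.67 F718
G1 X55.41 Y69.70 F718
G1 X63.14 Y42.37 F718
G1 X43.34 Y22.01 F718
G1 X15.81 Y28.98 F718
M5
G00 X11.65 Y60.38
M3 S838
G1 X53.32 Y60.38 F718
G1 X53.32 Y52.02 F718
G1 X11.65 Y52.02 F718
G1 X11.65 Y60.38 F718
M5
G00 X119.35 Y50.54
M3 S838
G1 X121.60 Y55.75 F718
G1 X116.66 Y58.64 F718
G1 X104.52 Y59.21 F718
M5
G00 X92.00 Y96.22
M3 S549
G1 X95.95 Y73.18 F1844
G1 X106.84 Y45.13 F1844
G1 X100.55 Y21.28 F1844
M5
G00 X0.00 Y0.00

viewBox `0 0 198.69 117.51` with mm width/height → 1 unit = 1 mm. Flip: y_m = 117.51 − y_svg.

**Shape 1** — `<path>` regular polygon, stroke `#000000` → cut (S838, F718). Machine vertices: (190.10,95.80) → (170.96,90.47) → (175.91,109.71) → (190.10,95.80). Closed: final G1 returns to the first vertex.

**Shape 2** — `<rect>` rectangle, stroke `#ff00ff` → score (S549, F1844). Machine vertices: (6.96,113.98) → (66.53,113.98) → (66.53,97.28) → (6.96,97.28) → (6.96,113.98). Closed: final G1 returns to the first vertex.

**Shape 3** — `<path>` regular polygon, stroke `#000000` → cut (S838, F718). Machine vertices: (15.81,28.98) → (8.08,56.31) → (27.88,76.67) → (55.41,69.70) → (63.14,42.37) → (43.34,22.01) → (15.81,28.98). Closed: final G1 returns to the first vertex.

**Shape 4** — `<path>` rectangle, stroke `#000000` → cut (S838, F718). Machine vertices: (11.65,60.38) → (53.32,60.38) → (53.32,52.02) → (11.65,52.02) → (11.65,60.38). Closed: final G1 returns to the first vertex.

**Shape 5** — `<path>` quadratic bezier, stroke `#000000` → cut (S838, F718). Control points (SVG): P0=(119.35,66.97), P1=(128.12,57.42), P2=(104.52,58.30); sampled at t=k/3. Machine vertices: (119.35,50.54) → (121.60,55.75) → (116.66,58.64) → (104.52,59.21). Open path.

**Shape 6** — `<path>` cubic bezier, stroke `#ff00ff` → score (S549, F1844). Control points (SVG): P0=(92.00,21.29), P1=(84.43,38.77), P2=(123.47,77.54), P3=(100.55,96.23); sampled at t=k/3. Machine vertices: (92.00,96.22) → (95.95,73.18) → (106.84,45.13) → (100.55,21.28). Open path.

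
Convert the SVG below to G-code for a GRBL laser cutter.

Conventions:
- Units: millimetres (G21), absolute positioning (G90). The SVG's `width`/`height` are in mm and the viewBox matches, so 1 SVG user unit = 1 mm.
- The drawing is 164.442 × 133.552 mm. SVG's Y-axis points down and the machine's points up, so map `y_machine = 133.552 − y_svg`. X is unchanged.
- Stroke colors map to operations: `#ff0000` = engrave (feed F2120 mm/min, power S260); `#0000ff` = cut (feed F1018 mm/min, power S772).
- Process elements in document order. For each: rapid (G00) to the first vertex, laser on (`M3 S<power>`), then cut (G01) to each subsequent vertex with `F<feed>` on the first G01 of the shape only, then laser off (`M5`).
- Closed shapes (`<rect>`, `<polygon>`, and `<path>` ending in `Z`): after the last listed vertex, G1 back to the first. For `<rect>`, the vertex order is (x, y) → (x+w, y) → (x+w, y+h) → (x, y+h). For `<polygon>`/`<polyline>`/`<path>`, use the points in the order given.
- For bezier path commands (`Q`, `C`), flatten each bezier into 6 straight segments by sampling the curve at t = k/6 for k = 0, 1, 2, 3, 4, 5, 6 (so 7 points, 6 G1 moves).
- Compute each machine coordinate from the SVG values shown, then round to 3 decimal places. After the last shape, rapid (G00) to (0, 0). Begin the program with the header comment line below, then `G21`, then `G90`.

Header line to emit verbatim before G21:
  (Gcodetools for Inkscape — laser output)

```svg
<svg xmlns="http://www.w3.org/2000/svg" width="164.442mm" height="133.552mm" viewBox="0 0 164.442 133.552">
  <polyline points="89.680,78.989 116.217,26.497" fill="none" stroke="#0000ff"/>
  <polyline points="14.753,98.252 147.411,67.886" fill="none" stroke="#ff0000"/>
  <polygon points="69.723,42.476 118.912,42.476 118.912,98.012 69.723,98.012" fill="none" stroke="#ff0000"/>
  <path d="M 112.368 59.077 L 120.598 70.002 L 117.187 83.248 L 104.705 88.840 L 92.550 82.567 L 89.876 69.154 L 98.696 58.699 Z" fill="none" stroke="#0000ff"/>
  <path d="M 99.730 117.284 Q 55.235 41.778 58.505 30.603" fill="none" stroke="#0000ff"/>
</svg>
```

(Gcodetools for Inkscape — laser output)
G21
G90
G00 X89.680 Y54.563
M3 S772
G01 X116.217 Y107.055 F1018
M5
G00 X14.753 Y35.300
M3 S260
G01 X147.411 Y65.666 F2120
M5
G00 X69.723 Y91.076
M3 S260
G01 X118.912 Y91.076 F2120
G01 X118.912 Y35.540
G01 X69.723 Y35.540
G01 X69.723 Y91.076
M5
G00 X112.368 Y74.475
M3 S772
G01 X120.598 Y63.550 F1018
G01 X117.187 Y50.304
G01 X104.705 Y44.712
G01 X92.550 Y50.985
G01 X89.876 Y64.398
G01 X98.696 Y74.853
G01 X112.368 Y74.475
M5
G00 X99.730 Y16.268
M3 S772
G01 X86.225 Y39.650 F1018
G01 X75.374 Y59.457
G01 X67.176 Y75.691
G01 X61.632 Y88.351
G01 X58.742 Y97.437
G01 X58.505 Y102.949
M5
G00 X0.000 Y0.000

Since the viewBox matches the mm dimensions, user units are millimetres directly. The only transform is the Y-flip y_m = 133.552 − y_svg.

Shape 1 is a line segment drawn with `<polyline>`. Its stroke #0000ff means cut at S772, F1018. After flipping Y the toolpath is (89.680,54.563) → (116.217,107.055).

Shape 2 is a line segment drawn with `<polyline>`. Its stroke #ff0000 means engrave at S260, F2120. After flipping Y the toolpath is (14.753,35.300) → (147.411,65.666).

Shape 3 is a rectangle drawn with `<polygon>`. Its stroke #ff0000 means engrave at S260, F2120. After flipping Y the toolpath is (69.723,91.076) → (118.912,91.076) → (118.912,35.540) → (69.723,35.540) → (69.723,91.076), returning to the start.

Shape 4 is a regular polygon drawn with `<path>`. Its stroke #0000ff means cut at S772, F1018. After flipping Y the toolpath is (112.368,74.475) → (120.598,63.550) → (117.187,50.304) → (104.705,44.712) → (92.550,50.985) → (89.876,64.398) → (98.696,74.853) → (112.368,74.475), returning to the start.

Shape 5 is a quadratic bezier drawn with `<path>`. Its stroke #0000ff means cut at S772, F1018. After flipping Y the toolpath is (99.730,16.268) → (86.225,39.650) → (75.374,59.457) → (67.176,75.691) → (61.632,88.351) → (58.742,97.437) → (58.505,102.949).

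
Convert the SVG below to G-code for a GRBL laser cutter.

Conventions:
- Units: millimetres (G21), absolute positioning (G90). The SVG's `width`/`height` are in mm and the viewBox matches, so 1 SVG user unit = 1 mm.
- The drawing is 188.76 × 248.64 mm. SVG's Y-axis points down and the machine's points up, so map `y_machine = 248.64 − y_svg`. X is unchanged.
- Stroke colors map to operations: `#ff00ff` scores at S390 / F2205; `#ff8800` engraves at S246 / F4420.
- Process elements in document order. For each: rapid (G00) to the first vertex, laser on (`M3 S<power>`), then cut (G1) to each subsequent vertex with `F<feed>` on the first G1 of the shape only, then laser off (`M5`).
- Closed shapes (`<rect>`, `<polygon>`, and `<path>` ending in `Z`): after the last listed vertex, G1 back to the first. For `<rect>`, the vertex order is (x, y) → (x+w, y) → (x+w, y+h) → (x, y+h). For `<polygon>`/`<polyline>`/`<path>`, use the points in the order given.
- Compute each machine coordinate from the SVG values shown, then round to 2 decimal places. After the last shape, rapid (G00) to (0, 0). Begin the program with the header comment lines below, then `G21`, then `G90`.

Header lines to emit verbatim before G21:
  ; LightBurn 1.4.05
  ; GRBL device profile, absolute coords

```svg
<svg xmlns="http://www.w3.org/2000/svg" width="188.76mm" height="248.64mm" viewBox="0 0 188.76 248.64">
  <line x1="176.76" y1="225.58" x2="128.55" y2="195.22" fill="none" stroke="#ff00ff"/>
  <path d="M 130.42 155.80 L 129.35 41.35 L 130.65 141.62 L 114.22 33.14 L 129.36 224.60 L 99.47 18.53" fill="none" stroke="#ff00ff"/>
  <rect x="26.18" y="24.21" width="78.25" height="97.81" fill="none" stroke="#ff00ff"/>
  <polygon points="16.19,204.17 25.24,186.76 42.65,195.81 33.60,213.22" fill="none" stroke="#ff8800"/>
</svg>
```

; LightBurn 1.4.05
; GRBL device profile, absolute coords
G21
G90
G00 X176.76 Y23.06
M3 S390
G1 X128.55 Y53.42 F2205
M5
G00 X130.42 Y92.84
M3 S390
G1 X129.35 Y207.29 F2205
G1 X130.65 Y107.02
G1 X114.22 Y215.50
G1 X129.36 Y24.04
G1 X99.47 Y230.11
M5
G00 X26.18 Y224.43
M3 S390
G1 X104.43 Y224.43 F2205
G1 X104.43 Y126.62
G1 X26.18 Y126.62
G1 X26.18 Y224.43
M5
G00 X16.19 Y44.47
M3 S246
G1 X25.24 Y61.88 F4420
G1 X42.65 Y52.83
G1 X33.60 Y35.42
G1 X16.19 Y44.47
M5
G00 X0.00 Y0.00

Since the viewBox matches the mm dimensions, user units are millimetres directly. The only transform is the Y-flip y_m = 248.64 − y_svg.

Shape 1 is a line segment drawn with `<line>`. Its stroke #ff00ff means score at S390, F2205. After flipping Y the toolpath is (176.76,23.06) → (128.55,53.42).

Shape 2 is a open polyline drawn with `<path>`. Its stroke #ff00ff means score at S390, F2205. After flipping Y the toolpath is (130.42,92.84) → (129.35,207.29) → (130.65,107.02) → (114.22,215.50) → (129.36,24.04) → (99.47,230.11).

Shape 3 is a rectangle drawn with `<rect>`. Its stroke #ff00ff means score at S390, F2205. After flipping Y the toolpath is (26.18,224.43) → (104.43,224.43) → (104.43,126.62) → (26.18,126.62) → (26.18,224.43), returning to the start.

Shape 4 is a regular polygon drawn with `<polygon>`. Its stroke #ff8800 means engrave at S246, F4420. After flipping Y the toolpath is (16.19,44.47) → (25.24,61.88) → (42.65,52.83) → (33.60,35.42) → (16.19,44.47), returning to the start.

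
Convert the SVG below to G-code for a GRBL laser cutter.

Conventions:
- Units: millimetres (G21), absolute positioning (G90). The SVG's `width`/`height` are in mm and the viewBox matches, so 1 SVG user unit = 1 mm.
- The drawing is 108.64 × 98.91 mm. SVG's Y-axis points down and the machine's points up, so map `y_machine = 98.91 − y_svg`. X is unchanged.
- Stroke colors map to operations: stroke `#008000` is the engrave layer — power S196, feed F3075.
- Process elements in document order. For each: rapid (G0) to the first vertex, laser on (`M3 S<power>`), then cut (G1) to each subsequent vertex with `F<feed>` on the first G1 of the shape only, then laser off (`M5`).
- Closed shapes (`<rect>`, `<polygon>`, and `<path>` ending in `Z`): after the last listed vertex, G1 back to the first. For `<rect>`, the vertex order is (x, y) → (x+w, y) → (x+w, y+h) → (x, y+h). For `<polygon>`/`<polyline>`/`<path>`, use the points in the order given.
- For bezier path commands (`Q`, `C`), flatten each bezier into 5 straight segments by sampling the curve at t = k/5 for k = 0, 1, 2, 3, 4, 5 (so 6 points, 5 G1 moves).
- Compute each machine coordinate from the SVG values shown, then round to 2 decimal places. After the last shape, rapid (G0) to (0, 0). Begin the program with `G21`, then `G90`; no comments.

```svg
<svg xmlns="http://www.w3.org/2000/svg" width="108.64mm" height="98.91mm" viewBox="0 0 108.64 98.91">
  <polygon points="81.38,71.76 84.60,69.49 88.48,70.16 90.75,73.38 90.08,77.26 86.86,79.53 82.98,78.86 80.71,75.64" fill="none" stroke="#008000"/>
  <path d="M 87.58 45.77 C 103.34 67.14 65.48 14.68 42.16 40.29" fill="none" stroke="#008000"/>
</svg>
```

G21
G90
G0 X81.38 Y27.15
M3 S196
G1 X84.60 Y29.42 F3075
G1 X88.48 Y28.75
G1 X90.75 Y25.53
G1 X90.08 Y21.65
G1 X86.86 Y19.38
G1 X82.98 Y20.05
G1 X80.71 Y23.27
G1 X81.38 Y27.15
M5
G0 X87.58 Y53.14
M3 S196
G1 X91.15 Y47.96 F3075
G1 X85.12 Y53.21
G1 X72.76 Y61.60
G1 X57.35 Y65.83
G1 X42.16 Y58.62
M5
G0 X0.00 Y0.00

viewBox `0 0 108.64 98.91` with mm width/height → 1 unit = 1 mm. Flip: y_m = 98.91 − y_svg.

**Shape 1** — `<polygon>` regular polygon, stroke `#008000` → engrave (S196, F3075). Machine vertices: (81.38,27.15) → (84.60,29.42) → (88.48,28.75) → (90.75,25.53) → (90.08,21.65) → (86.86,19.38) → (82.98,20.05) → (80.71,23.27) → (81.38,27.15). Closed: final G1 returns to the first vertex.

**Shape 2** — `<path>` cubic bezier, stroke `#008000` → engrave (S196, F3075). Control points (SVG): P0=(87.58,45.77), P1=(103.34,67.14), P2=(65.48,14.68), P3=(42.16,40.29); sampled at t=k/5. Machine vertices: (87.58,53.14) → (91.15,47.96) → (85.12,53.21) → (72.76,61.60) → (57.35,65.83) → (42.16,58.62). Open path.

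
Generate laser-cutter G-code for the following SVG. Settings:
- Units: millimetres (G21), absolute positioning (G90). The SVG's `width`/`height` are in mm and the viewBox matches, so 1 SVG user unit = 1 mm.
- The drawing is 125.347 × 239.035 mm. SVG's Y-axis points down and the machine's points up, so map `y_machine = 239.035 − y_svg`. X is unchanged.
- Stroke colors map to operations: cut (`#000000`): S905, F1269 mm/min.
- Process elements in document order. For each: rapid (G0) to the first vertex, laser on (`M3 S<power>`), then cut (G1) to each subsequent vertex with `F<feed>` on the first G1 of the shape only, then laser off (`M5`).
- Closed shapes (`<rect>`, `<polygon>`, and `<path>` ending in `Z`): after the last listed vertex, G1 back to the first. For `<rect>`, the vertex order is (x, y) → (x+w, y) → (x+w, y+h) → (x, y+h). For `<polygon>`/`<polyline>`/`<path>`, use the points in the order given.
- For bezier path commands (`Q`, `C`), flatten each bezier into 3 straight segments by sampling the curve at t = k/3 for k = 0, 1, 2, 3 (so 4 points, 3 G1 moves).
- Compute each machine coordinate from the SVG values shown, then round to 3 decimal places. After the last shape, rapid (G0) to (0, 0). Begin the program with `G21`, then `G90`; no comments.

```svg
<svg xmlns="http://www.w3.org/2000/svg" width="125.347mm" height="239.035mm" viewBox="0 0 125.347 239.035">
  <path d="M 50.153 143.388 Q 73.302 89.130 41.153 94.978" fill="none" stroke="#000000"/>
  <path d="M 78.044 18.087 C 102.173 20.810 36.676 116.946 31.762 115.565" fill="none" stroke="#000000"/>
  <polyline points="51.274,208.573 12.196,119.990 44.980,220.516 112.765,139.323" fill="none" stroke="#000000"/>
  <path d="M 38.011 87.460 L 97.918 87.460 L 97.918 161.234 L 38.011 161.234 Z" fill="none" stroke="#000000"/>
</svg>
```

G21
G90
G0 X50.153 Y95.647
M3 S905
G1 X59.441 Y125.141 F1269
G1 X56.441 Y141.277
G1 X41.153 Y144.057
M5
G0 X78.044 Y220.948
M3 S905
G1 X77.861 Y194.159 F1269
G1 X51.307 Y147.523
G1 X31.762 Y123.470
M5
G0 X51.274 Y30.462
M3 S905
G1 X12.196 Y119.045 F1269
G1 X44.980 Y18.519
G1 X112.765 Y99.712
M5
G0 X38.011 Y151.575
M3 S905
G1 X97.918 Y151.575 F1269
G1 X97.918 Y77.801
G1 X38.011 Y77.801
G1 X38.011 Y151.575
M5
G0 X0.000 Y0.000

1 u = 1 mm; y_m = 239.035 − y.

[1] `<path>` quadratic bezier, #000000→cut S905 F1269: (50.153,95.647) → (59.441,125.141) → (56.441,141.277) → (41.153,144.057)

[2] `<path>` cubic bezier, #000000→cut S905 F1269: (78.044,220.948) → (77.861,194.159) → (51.307,147.523) → (31.762,123.470)

[3] `<polyline>` open polyline, #000000→cut S905 F1269: (51.274,30.462) → (12.196,119.045) → (44.980,18.519) → (112.765,99.712)

[4] `<path>` rectangle, #000000→cut S905 F1269: (38.011,151.575) → (97.918,151.575) → (97.918,77.801) → (38.011,77.801) → (38.011,151.575) (closed)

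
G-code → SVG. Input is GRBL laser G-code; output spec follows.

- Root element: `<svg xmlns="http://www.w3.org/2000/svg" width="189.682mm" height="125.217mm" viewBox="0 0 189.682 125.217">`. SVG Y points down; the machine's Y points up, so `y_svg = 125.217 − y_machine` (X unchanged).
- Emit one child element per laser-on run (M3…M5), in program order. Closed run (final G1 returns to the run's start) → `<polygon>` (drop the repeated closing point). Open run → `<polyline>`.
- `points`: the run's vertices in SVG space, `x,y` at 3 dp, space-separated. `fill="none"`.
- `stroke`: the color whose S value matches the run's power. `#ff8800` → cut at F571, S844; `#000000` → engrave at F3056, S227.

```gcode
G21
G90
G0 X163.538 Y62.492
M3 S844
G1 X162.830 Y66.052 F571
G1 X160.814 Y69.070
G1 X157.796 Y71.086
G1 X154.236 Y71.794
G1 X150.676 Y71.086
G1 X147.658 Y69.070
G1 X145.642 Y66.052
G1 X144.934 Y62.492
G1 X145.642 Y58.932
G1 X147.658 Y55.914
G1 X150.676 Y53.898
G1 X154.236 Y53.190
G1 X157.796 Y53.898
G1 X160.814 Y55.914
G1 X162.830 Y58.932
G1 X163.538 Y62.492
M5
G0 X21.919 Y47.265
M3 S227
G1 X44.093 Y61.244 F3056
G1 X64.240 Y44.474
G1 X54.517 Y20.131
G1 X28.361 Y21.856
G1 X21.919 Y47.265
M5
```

Machine Y-up, SVG Y-down with viewBox height 125.217, so y_svg = 125.217 − y_machine; X carries over.

Run 1: S844 ⇒ cut layer `#ff8800`. The run returns to its start, so emit a `<polygon>` with points (Y-flipped): 163.538,62.725 162.830,59.165 160.814,56.147 157.796,54.131 154.236,53.423 150.676,54.131 147.658,56.147 145.642,59.165 144.934,62.725 145.642,66.285 147.658,69.303 150.676,71.319 154.236,72.027 157.796,71.319 160.814,69.303 162.830,66.285.

Run 2: the run's S227 means `#000000` (engrave). The run returns to its start, so emit a `<polygon>` with points (Y-flipped): 21.919,77.952 44.093,63.973 64.240,80.743 54.517,105.086 28.361,103.361.

<svg xmlns="http://www.w3.org/2000/svg" width="189.682mm" height="125.217mm" viewBox="0 0 189.682 125.217">
  <polygon points="163.538,62.725 162.830,59.165 160.814,56.147 157.796,54.131 154.236,53.423 150.676,54.131 147.658,56.147 145.642,59.165 144.934,62.725 145.642,66.285 147.658,69.303 150.676,71.319 154.236,72.027 157.796,71.319 160.814,69.303 162.830,66.285" fill="none" stroke="#ff8800"/>
  <polygon points="21.919,77.952 44.093,63.973 64.240,80.743 54.517,105.086 28.361,103.361" fill="none" stroke="#000000"/>
</svg>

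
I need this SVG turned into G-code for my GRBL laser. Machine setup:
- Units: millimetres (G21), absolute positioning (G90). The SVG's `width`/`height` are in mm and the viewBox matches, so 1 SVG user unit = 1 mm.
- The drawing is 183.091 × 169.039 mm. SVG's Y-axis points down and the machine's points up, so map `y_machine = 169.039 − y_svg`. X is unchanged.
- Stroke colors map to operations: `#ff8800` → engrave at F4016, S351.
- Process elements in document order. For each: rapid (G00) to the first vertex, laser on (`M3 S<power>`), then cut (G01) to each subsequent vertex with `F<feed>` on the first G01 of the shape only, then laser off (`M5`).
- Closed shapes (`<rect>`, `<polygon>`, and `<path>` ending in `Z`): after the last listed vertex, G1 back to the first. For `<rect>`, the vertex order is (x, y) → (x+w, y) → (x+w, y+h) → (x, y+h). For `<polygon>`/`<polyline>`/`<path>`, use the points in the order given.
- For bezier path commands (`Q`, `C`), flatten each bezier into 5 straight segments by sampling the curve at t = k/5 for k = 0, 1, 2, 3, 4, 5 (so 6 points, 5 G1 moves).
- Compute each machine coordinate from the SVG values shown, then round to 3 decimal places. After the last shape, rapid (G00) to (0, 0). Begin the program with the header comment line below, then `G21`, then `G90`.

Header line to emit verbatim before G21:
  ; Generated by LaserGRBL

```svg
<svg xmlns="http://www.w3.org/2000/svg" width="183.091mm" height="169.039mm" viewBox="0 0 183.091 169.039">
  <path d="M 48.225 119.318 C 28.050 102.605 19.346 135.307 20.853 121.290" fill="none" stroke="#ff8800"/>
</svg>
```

; Generated by LaserGRBL
G21
G90
G00 X48.225 Y49.721
M3 S351
G01 X37.486 Y54.588 F4016
G01 X29.440 Y52.210
G01 X24.027 Y47.201
G01 X21.184 Y44.176
G01 X20.853 Y47.749
M5
G00 X0.000 Y0.000

1 u = 1 mm; y_m = 169.039 − y.

[1] `<path>` cubic bezier, #ff8800→engrave S351 F4016: (48.225,49.721) → (37.486,54.588) → (29.440,52.210) → (24.027,47.201) → (21.184,44.176) → (20.853,47.749)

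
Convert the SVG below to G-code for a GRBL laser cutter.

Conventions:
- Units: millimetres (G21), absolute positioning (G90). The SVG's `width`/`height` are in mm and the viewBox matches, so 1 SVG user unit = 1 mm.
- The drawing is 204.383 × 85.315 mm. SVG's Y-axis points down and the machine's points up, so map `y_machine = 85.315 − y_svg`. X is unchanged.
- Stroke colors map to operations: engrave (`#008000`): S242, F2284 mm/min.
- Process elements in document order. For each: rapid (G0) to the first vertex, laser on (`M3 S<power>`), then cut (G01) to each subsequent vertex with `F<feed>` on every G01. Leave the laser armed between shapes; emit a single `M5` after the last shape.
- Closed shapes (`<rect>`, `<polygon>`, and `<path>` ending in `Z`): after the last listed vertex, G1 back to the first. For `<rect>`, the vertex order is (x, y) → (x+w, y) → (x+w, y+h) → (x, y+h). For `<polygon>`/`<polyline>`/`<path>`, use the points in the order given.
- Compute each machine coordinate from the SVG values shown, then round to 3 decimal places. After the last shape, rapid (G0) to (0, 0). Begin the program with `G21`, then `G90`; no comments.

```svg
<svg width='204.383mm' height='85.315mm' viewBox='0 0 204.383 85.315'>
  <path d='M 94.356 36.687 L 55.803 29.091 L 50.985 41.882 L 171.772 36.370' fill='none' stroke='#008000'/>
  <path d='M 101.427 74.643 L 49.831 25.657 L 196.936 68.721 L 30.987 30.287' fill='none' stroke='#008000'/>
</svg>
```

viewBox `0 0 204.383 85.315` with mm width/height → 1 unit = 1 mm. Flip: y_m = 85.315 − y_svg.

**Shape 1** — `<path>` open polyline, stroke `#008000` → engrave (S242, F2284). Machine vertices: (94.356,48.628) → (55.803,56.224) → (50.985,43.433) → (171.772,48.945). Open path.

**Shape 2** — `<path>` open polyline, stroke `#008000` → engrave (S242, F2284). Machine vertices: (101.427,10.672) → (49.831,59.658) → (196.936,16.594) → (30.987,55.028). Open path.

G21
G90
G0 X94.356 Y48.628
M3 S242
G01 X55.803 Y56.224 F2284
G01 X50.985 Y43.433 F2284
G01 X171.772 Y48.945 F2284
G0 X101.427 Y10.672
M3 S242
G01 X49.831 Y59.658 F2284
G01 X196.936 Y16.594 F2284
G01 X30.987 Y55.028 F2284
M5
G0 X0.000 Y0.000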